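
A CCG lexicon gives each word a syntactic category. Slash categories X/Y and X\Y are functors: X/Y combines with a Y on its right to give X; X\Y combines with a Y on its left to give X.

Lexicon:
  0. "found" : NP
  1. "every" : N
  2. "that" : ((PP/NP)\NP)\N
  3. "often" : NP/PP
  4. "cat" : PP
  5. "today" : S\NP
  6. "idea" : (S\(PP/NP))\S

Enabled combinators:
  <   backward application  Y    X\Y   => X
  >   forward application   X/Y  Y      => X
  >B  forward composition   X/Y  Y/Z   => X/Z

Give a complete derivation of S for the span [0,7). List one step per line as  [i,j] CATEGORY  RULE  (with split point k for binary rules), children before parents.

[0,7] S   <
  [0,3] PP/NP   <
    [0,1] "found" : NP
    [1,3] (PP/NP)\NP   <
      [1,2] "every" : N
      [2,3] "that" : ((PP/NP)\NP)\N
  [3,7] S\(PP/NP)   <
    [3,6] S   <
      [3,5] NP   >
        [3,4] "often" : NP/PP
        [4,5] "cat" : PP
      [5,6] "today" : S\NP
    [6,7] "idea" : (S\(PP/NP))\S

[0,1] NP  lex  "found"
[1,2] N  lex  "every"
[2,3] ((PP/NP)\NP)\N  lex  "that"
[1,3] (PP/NP)\NP  <  k=2
[0,3] PP/NP  <  k=1
[3,4] NP/PP  lex  "often"
[4,5] PP  lex  "cat"
[3,5] NP  >  k=4
[5,6] S\NP  lex  "today"
[3,6] S  <  k=5
[6,7] (S\(PP/NP))\S  lex  "idea"
[3,7] S\(PP/NP)  <  k=6
[0,7] S  <  k=3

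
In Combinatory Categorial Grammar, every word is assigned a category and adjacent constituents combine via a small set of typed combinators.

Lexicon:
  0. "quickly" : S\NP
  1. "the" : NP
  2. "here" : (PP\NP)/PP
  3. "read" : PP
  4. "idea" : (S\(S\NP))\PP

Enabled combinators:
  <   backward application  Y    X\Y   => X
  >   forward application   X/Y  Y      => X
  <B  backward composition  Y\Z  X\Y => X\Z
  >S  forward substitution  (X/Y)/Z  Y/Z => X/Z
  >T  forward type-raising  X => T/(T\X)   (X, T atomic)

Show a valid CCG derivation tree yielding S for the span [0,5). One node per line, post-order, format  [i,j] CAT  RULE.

[0,5] S   <
  [0,1] "quickly" : S\NP
  [1,5] S\(S\NP)   <
    [1,4] PP   >
      [1,2] PP/(PP\NP)   >T
        [1,2] "the" : NP
      [2,4] PP\NP   >
        [2,3] "here" : (PP\NP)/PP
        [3,4] "read" : PP
    [4,5] "idea" : (S\(S\NP))\PP

[0,1] S\NP  lex  "quickly"
[1,2] NP  lex  "the"
[1,2] PP/(PP\NP)  >T
[2,3] (PP\NP)/PP  lex  "here"
[3,4] PP  lex  "read"
[2,4] PP\NP  >  k=3
[1,4] PP  >  k=2
[4,5] (S\(S\NP))\PP  lex  "idea"
[1,5] S\(S\NP)  <  k=4
[0,5] S  <  k=1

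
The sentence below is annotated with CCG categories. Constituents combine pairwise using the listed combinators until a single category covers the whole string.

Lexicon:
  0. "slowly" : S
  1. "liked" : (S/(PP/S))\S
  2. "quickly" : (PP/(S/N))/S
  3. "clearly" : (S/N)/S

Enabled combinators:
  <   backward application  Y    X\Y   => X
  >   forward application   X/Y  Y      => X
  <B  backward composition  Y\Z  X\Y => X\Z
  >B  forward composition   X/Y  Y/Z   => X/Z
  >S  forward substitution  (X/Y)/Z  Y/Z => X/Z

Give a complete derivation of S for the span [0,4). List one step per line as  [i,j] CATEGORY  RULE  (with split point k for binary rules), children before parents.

[0,4] S   >
  [0,2] S/(PP/S)   <
    [0,1] "slowly" : S
    [1,2] "liked" : (S/(PP/S))\S
  [2,4] PP/S   >S
    [2,3] "quickly" : (PP/(S/N))/S
    [3,4] "clearly" : (S/N)/S

[0,1] S  lex  "slowly"
[1,2] (S/(PP/S))\S  lex  "liked"
[0,2] S/(PP/S)  <  k=1
[2,3] (PP/(S/N))/S  lex  "quickly"
[3,4] (S/N)/S  lex  "clearly"
[2,4] PP/S  >S  k=3
[0,4] S  >  k=2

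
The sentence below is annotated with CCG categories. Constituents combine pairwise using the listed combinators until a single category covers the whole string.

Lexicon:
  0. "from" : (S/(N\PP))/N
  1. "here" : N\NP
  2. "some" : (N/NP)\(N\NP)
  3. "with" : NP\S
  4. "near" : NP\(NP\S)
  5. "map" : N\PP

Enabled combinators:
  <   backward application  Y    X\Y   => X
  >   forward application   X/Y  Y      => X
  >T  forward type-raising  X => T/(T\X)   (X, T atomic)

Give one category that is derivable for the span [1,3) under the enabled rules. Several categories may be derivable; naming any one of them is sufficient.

N/NP

[0,6] S   >
  [0,5] S/(N\PP)   >
    [0,1] "from" : (S/(N\PP))/N
    [1,5] N   >
      [1,3] N/NP   <
        [1,2] "here" : N\NP
        [2,3] "some" : (N/NP)\(N\NP)
      [3,5] NP   <
        [3,4] "with" : NP\S
        [4,5] "near" : NP\(NP\S)
  [5,6] "map" : N\PP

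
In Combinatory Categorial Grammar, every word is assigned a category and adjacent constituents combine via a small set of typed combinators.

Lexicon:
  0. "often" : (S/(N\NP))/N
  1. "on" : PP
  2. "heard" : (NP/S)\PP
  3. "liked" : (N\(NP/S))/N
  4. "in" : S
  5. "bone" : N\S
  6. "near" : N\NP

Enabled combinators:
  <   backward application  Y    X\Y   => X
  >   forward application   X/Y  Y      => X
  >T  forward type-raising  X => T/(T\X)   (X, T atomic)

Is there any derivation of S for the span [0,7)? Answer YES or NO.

[0,7] S   >
  [0,6] S/(N\NP)   >
    [0,1] "often" : (S/(N\NP))/N
    [1,6] N   <
      [1,3] NP/S   <
        [1,2] "on" : PP
        [2,3] "heard" : (NP/S)\PP
      [3,6] N\(NP/S)   >
        [3,4] "liked" : (N\(NP/S))/N
        [4,6] N   <
          [4,5] "in" : S
          [5,6] "bone" : N\S
  [6,7] "near" : N\NP

YES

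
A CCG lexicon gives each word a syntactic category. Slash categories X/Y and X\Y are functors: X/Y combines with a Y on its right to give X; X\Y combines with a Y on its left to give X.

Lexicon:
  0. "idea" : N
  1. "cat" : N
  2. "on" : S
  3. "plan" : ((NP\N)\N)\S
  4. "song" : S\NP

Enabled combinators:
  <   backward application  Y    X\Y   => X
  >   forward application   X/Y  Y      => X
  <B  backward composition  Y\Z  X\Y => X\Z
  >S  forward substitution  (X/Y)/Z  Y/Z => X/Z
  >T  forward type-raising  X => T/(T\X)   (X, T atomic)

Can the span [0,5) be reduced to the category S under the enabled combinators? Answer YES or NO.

YES

[0,5] S   >
  [0,1] S/(S\N)   >T
    [0,1] "idea" : N
  [1,5] S\N   <B
    [1,4] NP\N   <
      [1,2] "cat" : N
      [2,4] (NP\N)\N   <
        [2,3] "on" : S
        [3,4] "plan" : ((NP\N)\N)\S
    [4,5] "song" : S\NP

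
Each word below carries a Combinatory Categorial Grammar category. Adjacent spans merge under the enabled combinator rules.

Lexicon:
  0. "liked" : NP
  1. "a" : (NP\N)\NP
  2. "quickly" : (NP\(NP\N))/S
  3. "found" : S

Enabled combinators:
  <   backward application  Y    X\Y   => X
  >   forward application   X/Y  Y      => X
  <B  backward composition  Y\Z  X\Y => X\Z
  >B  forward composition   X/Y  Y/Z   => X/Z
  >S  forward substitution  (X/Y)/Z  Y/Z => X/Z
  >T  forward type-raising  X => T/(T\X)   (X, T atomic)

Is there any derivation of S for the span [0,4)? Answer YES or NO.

NO

NP (NP\N)\NP (NP\(NP\N))/S S
CKY chart[0,4] = {N/(N\NP), NP, NP/(NP\NP), PP/(PP\NP), S/(S\NP)}; S ∉ chart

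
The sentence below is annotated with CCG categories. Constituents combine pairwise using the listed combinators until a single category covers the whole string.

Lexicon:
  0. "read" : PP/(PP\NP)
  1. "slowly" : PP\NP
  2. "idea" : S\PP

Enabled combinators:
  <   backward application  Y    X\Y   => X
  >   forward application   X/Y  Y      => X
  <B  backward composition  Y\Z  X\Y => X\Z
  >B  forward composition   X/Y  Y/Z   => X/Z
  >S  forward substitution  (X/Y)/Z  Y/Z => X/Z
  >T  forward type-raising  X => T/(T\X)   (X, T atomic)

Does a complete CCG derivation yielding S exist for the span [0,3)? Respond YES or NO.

[0,3] S   <
  [0,2] PP   >
    [0,1] "read" : PP/(PP\NP)
    [1,2] "slowly" : PP\NP
  [2,3] "idea" : S\PP

YES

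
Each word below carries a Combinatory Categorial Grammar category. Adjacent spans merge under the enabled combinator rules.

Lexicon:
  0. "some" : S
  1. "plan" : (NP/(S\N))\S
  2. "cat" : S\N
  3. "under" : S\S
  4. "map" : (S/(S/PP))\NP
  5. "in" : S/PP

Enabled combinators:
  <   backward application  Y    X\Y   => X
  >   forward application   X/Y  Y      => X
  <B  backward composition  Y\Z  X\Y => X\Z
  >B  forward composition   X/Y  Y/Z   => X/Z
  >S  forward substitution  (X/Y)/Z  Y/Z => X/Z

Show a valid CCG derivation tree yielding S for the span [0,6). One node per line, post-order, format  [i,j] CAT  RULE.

[0,6] S   >
  [0,5] S/(S/PP)   <
    [0,4] NP   >
      [0,2] NP/(S\N)   <
        [0,1] "some" : S
        [1,2] "plan" : (NP/(S\N))\S
      [2,4] S\N   <B
        [2,3] "cat" : S\N
        [3,4] "under" : S\S
    [4,5] "map" : (S/(S/PP))\NP
  [5,6] "in" : S/PP

[0,1] S  lex  "some"
[1,2] (NP/(S\N))\S  lex  "plan"
[0,2] NP/(S\N)  <  k=1
[2,3] S\N  lex  "cat"
[3,4] S\S  lex  "under"
[2,4] S\N  <B  k=3
[0,4] NP  >  k=2
[4,5] (S/(S/PP))\NP  lex  "map"
[0,5] S/(S/PP)  <  k=4
[5,6] S/PP  lex  "in"
[0,6] S  >  k=5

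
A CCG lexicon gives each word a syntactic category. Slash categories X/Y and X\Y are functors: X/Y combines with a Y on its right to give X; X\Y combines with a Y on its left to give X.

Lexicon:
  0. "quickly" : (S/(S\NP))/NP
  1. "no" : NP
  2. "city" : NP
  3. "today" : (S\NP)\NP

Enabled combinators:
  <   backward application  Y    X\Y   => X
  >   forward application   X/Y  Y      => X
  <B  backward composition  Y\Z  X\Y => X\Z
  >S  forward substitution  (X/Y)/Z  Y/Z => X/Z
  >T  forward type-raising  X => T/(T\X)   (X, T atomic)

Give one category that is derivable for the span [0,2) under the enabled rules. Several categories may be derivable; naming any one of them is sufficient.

S/(S\NP)

[0,4] S   >
  [0,2] S/(S\NP)   >
    [0,1] "quickly" : (S/(S\NP))/NP
    [1,2] "no" : NP
  [2,4] S\NP   <
    [2,3] "city" : NP
    [3,4] "today" : (S\NP)\NP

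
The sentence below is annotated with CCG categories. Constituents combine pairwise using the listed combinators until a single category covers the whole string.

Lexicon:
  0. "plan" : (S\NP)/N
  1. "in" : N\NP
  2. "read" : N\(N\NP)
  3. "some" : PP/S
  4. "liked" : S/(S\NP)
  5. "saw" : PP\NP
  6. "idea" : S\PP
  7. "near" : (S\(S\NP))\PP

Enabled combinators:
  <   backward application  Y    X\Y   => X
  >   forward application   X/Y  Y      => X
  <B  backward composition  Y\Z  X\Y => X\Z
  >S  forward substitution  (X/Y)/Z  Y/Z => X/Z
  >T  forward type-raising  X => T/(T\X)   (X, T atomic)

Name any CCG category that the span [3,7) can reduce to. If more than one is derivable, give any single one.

PP

[0,8] S   <
  [0,3] S\NP   >
    [0,1] "plan" : (S\NP)/N
    [1,3] N   <
      [1,2] "in" : N\NP
      [2,3] "read" : N\(N\NP)
  [3,8] S\(S\NP)   <
    [3,7] PP   >
      [3,4] "some" : PP/S
      [4,7] S   >
        [4,5] "liked" : S/(S\NP)
        [5,7] S\NP   <B
          [5,6] "saw" : PP\NP
          [6,7] "idea" : S\PP
    [7,8] "near" : (S\(S\NP))\PP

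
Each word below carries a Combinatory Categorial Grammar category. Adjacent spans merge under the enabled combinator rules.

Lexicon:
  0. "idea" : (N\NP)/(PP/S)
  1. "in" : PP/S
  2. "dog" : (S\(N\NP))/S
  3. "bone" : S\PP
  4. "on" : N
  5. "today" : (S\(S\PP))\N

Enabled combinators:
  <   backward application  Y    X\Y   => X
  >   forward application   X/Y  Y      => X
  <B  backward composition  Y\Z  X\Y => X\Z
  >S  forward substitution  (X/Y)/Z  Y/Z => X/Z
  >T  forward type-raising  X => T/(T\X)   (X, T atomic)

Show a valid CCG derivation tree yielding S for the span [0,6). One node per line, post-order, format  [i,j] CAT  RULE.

[0,6] S   <
  [0,2] N\NP   >
    [0,1] "idea" : (N\NP)/(PP/S)
    [1,2] "in" : PP/S
  [2,6] S\(N\NP)   >
    [2,3] "dog" : (S\(N\NP))/S
    [3,6] S   <
      [3,4] "bone" : S\PP
      [4,6] S\(S\PP)   <
        [4,5] "on" : N
        [5,6] "today" : (S\(S\PP))\N

[0,1] (N\NP)/(PP/S)  lex  "idea"
[1,2] PP/S  lex  "in"
[0,2] N\NP  >  k=1
[2,3] (S\(N\NP))/S  lex  "dog"
[3,4] S\PP  lex  "bone"
[4,5] N  lex  "on"
[5,6] (S\(S\PP))\N  lex  "today"
[4,6] S\(S\PP)  <  k=5
[3,6] S  <  k=4
[2,6] S\(N\NP)  >  k=3
[0,6] S  <  k=2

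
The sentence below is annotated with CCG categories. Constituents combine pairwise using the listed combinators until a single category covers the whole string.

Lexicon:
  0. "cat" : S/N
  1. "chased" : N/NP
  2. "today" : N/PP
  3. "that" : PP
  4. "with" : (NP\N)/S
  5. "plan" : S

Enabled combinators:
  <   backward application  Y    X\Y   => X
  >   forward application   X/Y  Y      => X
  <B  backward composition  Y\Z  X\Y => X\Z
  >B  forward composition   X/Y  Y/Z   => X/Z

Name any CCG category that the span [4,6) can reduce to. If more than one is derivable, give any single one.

[0,6] S   >
  [0,2] S/NP   >B
    [0,1] "cat" : S/N
    [1,2] "chased" : N/NP
  [2,6] NP   <
    [2,4] N   >
      [2,3] "today" : N/PP
      [3,4] "that" : PP
    [4,6] NP\N   >
      [4,5] "with" : (NP\N)/S
      [5,6] "plan" : S

NP\N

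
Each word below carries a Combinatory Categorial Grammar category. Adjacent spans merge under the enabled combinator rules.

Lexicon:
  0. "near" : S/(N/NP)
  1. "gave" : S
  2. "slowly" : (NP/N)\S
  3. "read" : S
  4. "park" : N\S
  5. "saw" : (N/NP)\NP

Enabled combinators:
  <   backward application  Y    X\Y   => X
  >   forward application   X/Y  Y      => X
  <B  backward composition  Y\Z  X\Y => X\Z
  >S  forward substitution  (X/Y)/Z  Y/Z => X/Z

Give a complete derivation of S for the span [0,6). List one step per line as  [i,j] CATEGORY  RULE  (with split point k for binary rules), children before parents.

[0,6] S   >
  [0,1] "near" : S/(N/NP)
  [1,6] N/NP   <
    [1,5] NP   >
      [1,3] NP/N   <
        [1,2] "gave" : S
        [2,3] "slowly" : (NP/N)\S
      [3,5] N   <
        [3,4] "read" : S
        [4,5] "park" : N\S
    [5,6] "saw" : (N/NP)\NP

[0,1] S/(N/NP)  lex  "near"
[1,2] S  lex  "gave"
[2,3] (NP/N)\S  lex  "slowly"
[1,3] NP/N  <  k=2
[3,4] S  lex  "read"
[4,5] N\S  lex  "park"
[3,5] N  <  k=4
[1,5] NP  >  k=3
[5,6] (N/NP)\NP  lex  "saw"
[1,6] N/NP  <  k=5
[0,6] S  >  k=1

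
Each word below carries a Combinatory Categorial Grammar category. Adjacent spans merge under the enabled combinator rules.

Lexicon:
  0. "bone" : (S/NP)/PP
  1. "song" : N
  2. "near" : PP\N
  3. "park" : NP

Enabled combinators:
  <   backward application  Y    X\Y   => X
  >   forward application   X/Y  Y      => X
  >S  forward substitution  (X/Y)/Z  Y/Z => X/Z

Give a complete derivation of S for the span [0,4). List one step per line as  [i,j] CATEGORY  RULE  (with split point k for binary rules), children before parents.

[0,4] S   >
  [0,3] S/NP   >
    [0,1] "bone" : (S/NP)/PP
    [1,3] PP   <
      [1,2] "song" : N
      [2,3] "near" : PP\N
  [3,4] "park" : NP

[0,1] (S/NP)/PP  lex  "bone"
[1,2] N  lex  "song"
[2,3] PP\N  lex  "near"
[1,3] PP  <  k=2
[0,3] S/NP  >  k=1
[3,4] NP  lex  "park"
[0,4] S  >  k=3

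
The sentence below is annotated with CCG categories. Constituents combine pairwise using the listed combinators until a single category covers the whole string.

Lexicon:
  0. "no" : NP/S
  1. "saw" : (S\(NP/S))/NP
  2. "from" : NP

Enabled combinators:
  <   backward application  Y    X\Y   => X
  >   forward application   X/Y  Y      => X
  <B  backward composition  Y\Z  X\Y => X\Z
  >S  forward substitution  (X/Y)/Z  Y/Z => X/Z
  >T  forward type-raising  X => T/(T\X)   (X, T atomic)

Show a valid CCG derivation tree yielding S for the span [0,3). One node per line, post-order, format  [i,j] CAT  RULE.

[0,3] S   <
  [0,1] "no" : NP/S
  [1,3] S\(NP/S)   >
    [1,2] "saw" : (S\(NP/S))/NP
    [2,3] "from" : NP

[0,1] NP/S  lex  "no"
[1,2] (S\(NP/S))/NP  lex  "saw"
[2,3] NP  lex  "from"
[1,3] S\(NP/S)  >  k=2
[0,3] S  <  k=1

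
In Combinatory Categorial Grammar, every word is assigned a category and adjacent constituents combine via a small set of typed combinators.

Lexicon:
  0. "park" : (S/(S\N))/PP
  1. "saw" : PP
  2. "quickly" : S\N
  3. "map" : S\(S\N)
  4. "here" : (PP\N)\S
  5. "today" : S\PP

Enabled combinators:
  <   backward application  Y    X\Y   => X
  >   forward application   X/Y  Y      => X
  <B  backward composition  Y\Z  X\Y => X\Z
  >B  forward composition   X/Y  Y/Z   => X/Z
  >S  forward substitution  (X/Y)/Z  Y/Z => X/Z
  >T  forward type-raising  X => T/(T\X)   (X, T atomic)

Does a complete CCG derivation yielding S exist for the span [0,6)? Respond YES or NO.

YES

[0,6] S   >
  [0,2] S/(S\N)   >
    [0,1] "park" : (S/(S\N))/PP
    [1,2] "saw" : PP
  [2,6] S\N   <B
    [2,5] PP\N   <
      [2,4] S   <
        [2,3] "quickly" : S\N
        [3,4] "map" : S\(S\N)
      [4,5] "here" : (PP\N)\S
    [5,6] "today" : S\PP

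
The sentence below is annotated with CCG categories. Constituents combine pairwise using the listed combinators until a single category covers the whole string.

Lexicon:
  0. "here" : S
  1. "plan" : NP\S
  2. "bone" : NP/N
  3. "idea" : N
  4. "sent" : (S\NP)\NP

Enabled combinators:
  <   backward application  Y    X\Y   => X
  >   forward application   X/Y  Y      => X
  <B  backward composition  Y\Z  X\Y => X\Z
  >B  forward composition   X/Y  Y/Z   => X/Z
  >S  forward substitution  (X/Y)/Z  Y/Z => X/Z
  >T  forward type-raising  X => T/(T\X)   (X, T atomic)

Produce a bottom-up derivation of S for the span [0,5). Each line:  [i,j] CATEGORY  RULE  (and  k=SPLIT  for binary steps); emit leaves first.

[0,5] S   <
  [0,2] NP   <
    [0,1] "here" : S
    [1,2] "plan" : NP\S
  [2,5] S\NP   <
    [2,4] NP   >
      [2,3] "bone" : NP/N
      [3,4] "idea" : N
    [4,5] "sent" : (S\NP)\NP

[0,1] S  lex  "here"
[1,2] NP\S  lex  "plan"
[0,2] NP  <  k=1
[2,3] NP/N  lex  "bone"
[3,4] N  lex  "idea"
[2,4] NP  >  k=3
[4,5] (S\NP)\NP  lex  "sent"
[2,5] S\NP  <  k=4
[0,5] S  <  k=2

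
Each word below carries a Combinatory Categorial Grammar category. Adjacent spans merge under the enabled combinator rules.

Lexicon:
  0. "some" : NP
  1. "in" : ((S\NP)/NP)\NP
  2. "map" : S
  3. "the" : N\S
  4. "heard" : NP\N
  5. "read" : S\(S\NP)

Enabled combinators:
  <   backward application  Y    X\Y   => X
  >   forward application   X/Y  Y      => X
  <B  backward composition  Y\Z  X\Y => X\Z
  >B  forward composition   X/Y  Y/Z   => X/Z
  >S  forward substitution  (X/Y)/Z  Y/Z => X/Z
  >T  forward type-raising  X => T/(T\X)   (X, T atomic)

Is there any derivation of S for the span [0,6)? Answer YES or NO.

[0,6] S   <
  [0,5] S\NP   >
    [0,2] (S\NP)/NP   <
      [0,1] "some" : NP
      [1,2] "in" : ((S\NP)/NP)\NP
    [2,5] NP   >
      [2,3] NP/(NP\S)   >T
        [2,3] "map" : S
      [3,5] NP\S   <B
        [3,4] "the" : N\S
        [4,5] "heard" : NP\N
  [5,6] "read" : S\(S\NP)

YES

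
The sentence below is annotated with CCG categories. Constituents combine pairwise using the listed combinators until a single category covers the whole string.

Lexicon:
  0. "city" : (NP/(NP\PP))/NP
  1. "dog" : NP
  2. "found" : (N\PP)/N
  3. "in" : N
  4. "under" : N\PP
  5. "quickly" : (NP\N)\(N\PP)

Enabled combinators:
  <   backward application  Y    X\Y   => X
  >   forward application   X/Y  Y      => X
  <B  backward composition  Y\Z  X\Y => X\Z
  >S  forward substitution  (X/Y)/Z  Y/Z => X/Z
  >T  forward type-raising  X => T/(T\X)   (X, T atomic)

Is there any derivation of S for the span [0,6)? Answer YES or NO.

(NP/(NP\PP))/NP NP (N\PP)/N N N\PP (NP\N)\(N\PP)
CKY chart[0,6] = {N/(N\NP), NP, NP/(NP\NP), PP/(PP\NP), S/(S\NP)}; S ∉ chart

NO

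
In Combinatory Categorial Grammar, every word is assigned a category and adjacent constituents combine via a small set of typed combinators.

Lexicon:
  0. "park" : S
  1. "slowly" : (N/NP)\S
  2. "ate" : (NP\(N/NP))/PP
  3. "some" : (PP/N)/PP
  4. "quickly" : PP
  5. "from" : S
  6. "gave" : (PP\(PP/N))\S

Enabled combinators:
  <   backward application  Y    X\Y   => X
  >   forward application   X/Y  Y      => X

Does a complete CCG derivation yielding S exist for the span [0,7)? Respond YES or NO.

NO

S (N/NP)\S (NP\(N/NP))/PP (PP/N)/PP PP S (PP\(PP/N))\S
CKY chart[0,7] = {NP}; S ∉ chart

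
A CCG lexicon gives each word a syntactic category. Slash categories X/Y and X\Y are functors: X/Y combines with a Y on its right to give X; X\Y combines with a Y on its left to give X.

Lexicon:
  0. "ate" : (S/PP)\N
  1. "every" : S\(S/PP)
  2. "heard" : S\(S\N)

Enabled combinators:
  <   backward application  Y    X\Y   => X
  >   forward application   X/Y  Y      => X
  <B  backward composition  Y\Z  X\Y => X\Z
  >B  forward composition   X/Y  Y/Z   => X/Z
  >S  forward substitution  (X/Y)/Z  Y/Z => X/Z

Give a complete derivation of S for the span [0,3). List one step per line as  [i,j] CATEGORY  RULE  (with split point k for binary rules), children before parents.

[0,3] S   <
  [0,2] S\N   <B
    [0,1] "ate" : (S/PP)\N
    [1,2] "every" : S\(S/PP)
  [2,3] "heard" : S\(S\N)

[0,1] (S/PP)\N  lex  "ate"
[1,2] S\(S/PP)  lex  "every"
[0,2] S\N  <B  k=1
[2,3] S\(S\N)  lex  "heard"
[0,3] S  <  k=2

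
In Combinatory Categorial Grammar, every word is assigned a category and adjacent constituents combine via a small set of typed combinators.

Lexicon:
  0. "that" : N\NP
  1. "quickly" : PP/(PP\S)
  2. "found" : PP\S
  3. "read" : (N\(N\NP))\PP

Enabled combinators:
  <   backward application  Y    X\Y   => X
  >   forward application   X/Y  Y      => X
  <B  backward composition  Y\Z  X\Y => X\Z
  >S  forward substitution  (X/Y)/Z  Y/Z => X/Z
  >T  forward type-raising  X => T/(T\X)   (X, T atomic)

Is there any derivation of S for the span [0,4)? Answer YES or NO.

NO

N\NP PP/(PP\S) PP\S (N\(N\NP))\PP
CKY chart[0,4] = {N, N/(N\N), NP/(NP\N), PP/(PP\N), S/(S\N)}; S ∉ chart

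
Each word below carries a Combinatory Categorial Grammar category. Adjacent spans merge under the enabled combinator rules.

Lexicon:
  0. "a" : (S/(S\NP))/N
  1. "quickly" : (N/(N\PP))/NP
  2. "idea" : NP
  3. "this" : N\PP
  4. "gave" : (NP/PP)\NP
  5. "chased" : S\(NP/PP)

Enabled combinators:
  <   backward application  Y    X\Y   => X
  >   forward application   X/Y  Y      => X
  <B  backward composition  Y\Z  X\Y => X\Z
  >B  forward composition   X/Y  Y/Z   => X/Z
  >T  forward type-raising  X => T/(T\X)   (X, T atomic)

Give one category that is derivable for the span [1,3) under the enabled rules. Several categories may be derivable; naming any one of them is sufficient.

N/(N\PP)

[0,6] S   >
  [0,4] S/(S\NP)   >
    [0,1] "a" : (S/(S\NP))/N
    [1,4] N   >
      [1,3] N/(N\PP)   >
        [1,2] "quickly" : (N/(N\PP))/NP
        [2,3] "idea" : NP
      [3,4] "this" : N\PP
  [4,6] S\NP   <B
    [4,5] "gave" : (NP/PP)\NP
    [5,6] "chased" : S\(NP/PP)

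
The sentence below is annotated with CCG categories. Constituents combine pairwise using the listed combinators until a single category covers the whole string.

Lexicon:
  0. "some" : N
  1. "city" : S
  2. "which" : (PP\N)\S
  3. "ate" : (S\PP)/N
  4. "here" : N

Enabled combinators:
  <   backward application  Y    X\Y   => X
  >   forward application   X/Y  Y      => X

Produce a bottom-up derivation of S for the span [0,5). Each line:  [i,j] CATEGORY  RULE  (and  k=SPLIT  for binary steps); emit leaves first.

[0,1] N  lex  "some"
[1,2] S  lex  "city"
[2,3] (PP\N)\S  lex  "which"
[1,3] PP\N  <  k=2
[0,3] PP  <  k=1
[3,4] (S\PP)/N  lex  "ate"
[4,5] N  lex  "here"
[3,5] S\PP  >  k=4
[0,5] S  <  k=3

[0,5] S   <
  [0,3] PP   <
    [0,1] "some" : N
    [1,3] PP\N   <
      [1,2] "city" : S
      [2,3] "which" : (PP\N)\S
  [3,5] S\PP   >
    [3,4] "ate" : (S\PP)/N
    [4,5] "here" : N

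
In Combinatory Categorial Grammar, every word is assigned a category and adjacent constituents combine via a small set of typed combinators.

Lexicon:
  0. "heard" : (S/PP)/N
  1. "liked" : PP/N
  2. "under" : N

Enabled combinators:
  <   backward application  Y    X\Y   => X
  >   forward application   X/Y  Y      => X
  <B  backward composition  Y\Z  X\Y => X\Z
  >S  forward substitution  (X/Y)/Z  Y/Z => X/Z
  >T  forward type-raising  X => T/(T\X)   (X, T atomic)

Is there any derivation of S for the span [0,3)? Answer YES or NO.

YES

[0,3] S   >
  [0,2] S/N   >S
    [0,1] "heard" : (S/PP)/N
    [1,2] "liked" : PP/N
  [2,3] "under" : N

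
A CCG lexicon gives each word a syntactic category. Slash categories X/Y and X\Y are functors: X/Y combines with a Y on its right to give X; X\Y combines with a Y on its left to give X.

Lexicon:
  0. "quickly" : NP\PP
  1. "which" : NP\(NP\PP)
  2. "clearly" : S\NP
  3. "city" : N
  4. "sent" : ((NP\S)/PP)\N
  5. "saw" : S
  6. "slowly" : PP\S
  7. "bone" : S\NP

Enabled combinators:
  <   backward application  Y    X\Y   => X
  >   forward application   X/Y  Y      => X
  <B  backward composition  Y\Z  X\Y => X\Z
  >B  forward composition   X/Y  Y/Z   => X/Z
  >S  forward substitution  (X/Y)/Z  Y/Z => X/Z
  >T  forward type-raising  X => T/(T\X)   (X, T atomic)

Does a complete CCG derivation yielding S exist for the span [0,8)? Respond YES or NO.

YES

[0,8] S   <
  [0,2] NP   <
    [0,1] "quickly" : NP\PP
    [1,2] "which" : NP\(NP\PP)
  [2,8] S\NP   <B
    [2,3] "clearly" : S\NP
    [3,8] S\S   <B
      [3,7] NP\S   >
        [3,5] (NP\S)/PP   <
          [3,4] "city" : N
          [4,5] "sent" : ((NP\S)/PP)\N
        [5,7] PP   <
          [5,6] "saw" : S
          [6,7] "slowly" : PP\S
      [7,8] "bone" : S\NP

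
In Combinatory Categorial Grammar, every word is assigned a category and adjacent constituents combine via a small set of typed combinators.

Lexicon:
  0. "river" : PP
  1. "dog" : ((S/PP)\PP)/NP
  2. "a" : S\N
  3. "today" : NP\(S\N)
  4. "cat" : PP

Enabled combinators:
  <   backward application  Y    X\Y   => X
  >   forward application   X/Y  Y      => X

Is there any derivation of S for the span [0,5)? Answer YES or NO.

[0,5] S   >
  [0,4] S/PP   <
    [0,1] "river" : PP
    [1,4] (S/PP)\PP   >
      [1,2] "dog" : ((S/PP)\PP)/NP
      [2,4] NP   <
        [2,3] "a" : S\N
        [3,4] "today" : NP\(S\N)
  [4,5] "cat" : PP

YES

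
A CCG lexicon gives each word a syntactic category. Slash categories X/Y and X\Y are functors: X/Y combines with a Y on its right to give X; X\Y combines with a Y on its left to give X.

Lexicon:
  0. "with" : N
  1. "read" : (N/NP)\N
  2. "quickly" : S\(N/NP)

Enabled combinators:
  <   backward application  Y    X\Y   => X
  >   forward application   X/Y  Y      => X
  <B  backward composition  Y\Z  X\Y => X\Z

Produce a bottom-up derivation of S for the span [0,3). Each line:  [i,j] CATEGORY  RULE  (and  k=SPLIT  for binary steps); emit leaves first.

[0,3] S   <
  [0,2] N/NP   <
    [0,1] "with" : N
    [1,2] "read" : (N/NP)\N
  [2,3] "quickly" : S\(N/NP)

[0,1] N  lex  "with"
[1,2] (N/NP)\N  lex  "read"
[0,2] N/NP  <  k=1
[2,3] S\(N/NP)  lex  "quickly"
[0,3] S  <  k=2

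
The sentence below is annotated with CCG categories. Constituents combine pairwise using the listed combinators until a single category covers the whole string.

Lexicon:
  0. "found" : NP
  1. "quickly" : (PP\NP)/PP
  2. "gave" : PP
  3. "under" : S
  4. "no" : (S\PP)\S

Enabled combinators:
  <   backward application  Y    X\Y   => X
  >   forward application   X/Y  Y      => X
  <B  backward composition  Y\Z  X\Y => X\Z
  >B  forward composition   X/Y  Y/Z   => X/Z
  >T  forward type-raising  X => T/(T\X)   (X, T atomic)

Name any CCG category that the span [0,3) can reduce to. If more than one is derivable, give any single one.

PP

[0,5] S   <
  [0,3] PP   <
    [0,1] "found" : NP
    [1,3] PP\NP   >
      [1,2] "quickly" : (PP\NP)/PP
      [2,3] "gave" : PP
  [3,5] S\PP   <
    [3,4] "under" : S
    [4,5] "no" : (S\PP)\S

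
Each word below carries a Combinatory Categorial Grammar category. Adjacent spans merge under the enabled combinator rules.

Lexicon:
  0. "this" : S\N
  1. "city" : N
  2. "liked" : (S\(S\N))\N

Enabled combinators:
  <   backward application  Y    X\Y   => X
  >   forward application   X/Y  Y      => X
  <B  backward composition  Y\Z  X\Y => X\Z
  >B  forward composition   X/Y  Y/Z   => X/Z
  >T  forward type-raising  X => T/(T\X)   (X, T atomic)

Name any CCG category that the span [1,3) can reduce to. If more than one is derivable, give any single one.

[0,3] S   <
  [0,1] "this" : S\N
  [1,3] S\(S\N)   <
    [1,2] "city" : N
    [2,3] "liked" : (S\(S\N))\N

S\(S\N)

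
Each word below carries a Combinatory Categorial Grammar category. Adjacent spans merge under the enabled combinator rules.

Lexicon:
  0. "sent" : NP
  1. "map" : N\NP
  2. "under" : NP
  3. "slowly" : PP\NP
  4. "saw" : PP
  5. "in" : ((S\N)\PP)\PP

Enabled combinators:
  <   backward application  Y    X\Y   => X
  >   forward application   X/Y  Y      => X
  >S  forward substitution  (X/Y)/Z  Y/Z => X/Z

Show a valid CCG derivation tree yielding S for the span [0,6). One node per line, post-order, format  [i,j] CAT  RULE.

[0,6] S   <
  [0,2] N   <
    [0,1] "sent" : NP
    [1,2] "map" : N\NP
  [2,6] S\N   <
    [2,4] PP   <
      [2,3] "under" : NP
      [3,4] "slowly" : PP\NP
    [4,6] (S\N)\PP   <
      [4,5] "saw" : PP
      [5,6] "in" : ((S\N)\PP)\PP

[0,1] NP  lex  "sent"
[1,2] N\NP  lex  "map"
[0,2] N  <  k=1
[2,3] NP  lex  "under"
[3,4] PP\NP  lex  "slowly"
[2,4] PP  <  k=3
[4,5] PP  lex  "saw"
[5,6] ((S\N)\PP)\PP  lex  "in"
[4,6] (S\N)\PP  <  k=5
[2,6] S\N  <  k=4
[0,6] S  <  k=2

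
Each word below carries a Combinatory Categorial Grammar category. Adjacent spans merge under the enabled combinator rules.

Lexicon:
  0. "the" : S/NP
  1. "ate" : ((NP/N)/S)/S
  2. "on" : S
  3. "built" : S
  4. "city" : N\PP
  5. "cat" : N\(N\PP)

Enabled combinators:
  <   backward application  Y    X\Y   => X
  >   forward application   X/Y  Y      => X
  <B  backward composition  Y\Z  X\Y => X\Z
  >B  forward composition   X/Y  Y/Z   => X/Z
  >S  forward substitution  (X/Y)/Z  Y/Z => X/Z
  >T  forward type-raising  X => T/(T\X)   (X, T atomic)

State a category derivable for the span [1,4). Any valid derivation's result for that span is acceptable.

NP/N

[0,6] S   >
  [0,1] "the" : S/NP
  [1,6] NP   >
    [1,4] NP/N   >
      [1,3] (NP/N)/S   >
        [1,2] "ate" : ((NP/N)/S)/S
        [2,3] "on" : S
      [3,4] "built" : S
    [4,6] N   <
      [4,5] "city" : N\PP
      [5,6] "cat" : N\(N\PP)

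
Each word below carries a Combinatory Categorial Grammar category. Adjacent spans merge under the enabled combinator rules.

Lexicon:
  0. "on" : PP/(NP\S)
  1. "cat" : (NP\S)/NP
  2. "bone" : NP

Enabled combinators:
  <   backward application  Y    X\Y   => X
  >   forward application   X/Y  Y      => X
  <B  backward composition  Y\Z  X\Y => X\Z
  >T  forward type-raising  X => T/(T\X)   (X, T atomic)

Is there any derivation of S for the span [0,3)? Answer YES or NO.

PP/(NP\S) (NP\S)/NP NP
CKY chart[0,3] = {N/(N\PP), NP/(NP\PP), PP, PP/(PP\PP), S/(S\PP)}; S ∉ chart

NO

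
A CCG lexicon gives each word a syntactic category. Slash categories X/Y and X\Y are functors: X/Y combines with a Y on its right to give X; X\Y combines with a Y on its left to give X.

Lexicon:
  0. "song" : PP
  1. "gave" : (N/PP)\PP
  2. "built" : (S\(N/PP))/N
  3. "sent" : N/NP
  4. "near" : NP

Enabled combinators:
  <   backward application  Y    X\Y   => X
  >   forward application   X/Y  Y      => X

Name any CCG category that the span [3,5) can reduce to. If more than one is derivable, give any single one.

[0,5] S   <
  [0,2] N/PP   <
    [0,1] "song" : PP
    [1,2] "gave" : (N/PP)\PP
  [2,5] S\(N/PP)   >
    [2,3] "built" : (S\(N/PP))/N
    [3,5] N   >
      [3,4] "sent" : N/NP
      [4,5] "near" : NP

N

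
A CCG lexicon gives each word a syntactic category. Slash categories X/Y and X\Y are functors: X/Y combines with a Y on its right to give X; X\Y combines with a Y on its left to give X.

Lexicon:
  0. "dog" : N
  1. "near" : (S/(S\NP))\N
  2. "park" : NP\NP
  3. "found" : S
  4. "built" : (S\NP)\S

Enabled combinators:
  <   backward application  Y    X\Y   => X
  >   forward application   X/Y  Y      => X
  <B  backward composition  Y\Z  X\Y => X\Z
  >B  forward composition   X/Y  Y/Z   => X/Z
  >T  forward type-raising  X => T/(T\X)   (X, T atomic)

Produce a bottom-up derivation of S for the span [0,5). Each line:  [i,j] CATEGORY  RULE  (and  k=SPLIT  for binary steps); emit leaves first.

[0,5] S   >
  [0,2] S/(S\NP)   <
    [0,1] "dog" : N
    [1,2] "near" : (S/(S\NP))\N
  [2,5] S\NP   <B
    [2,3] "park" : NP\NP
    [3,5] S\NP   <
      [3,4] "found" : S
      [4,5] "built" : (S\NP)\S

[0,1] N  lex  "dog"
[1,2] (S/(S\NP))\N  lex  "near"
[0,2] S/(S\NP)  <  k=1
[2,3] NP\NP  lex  "park"
[3,4] S  lex  "found"
[4,5] (S\NP)\S  lex  "built"
[3,5] S\NP  <  k=4
[2,5] S\NP  <B  k=3
[0,5] S  >  k=2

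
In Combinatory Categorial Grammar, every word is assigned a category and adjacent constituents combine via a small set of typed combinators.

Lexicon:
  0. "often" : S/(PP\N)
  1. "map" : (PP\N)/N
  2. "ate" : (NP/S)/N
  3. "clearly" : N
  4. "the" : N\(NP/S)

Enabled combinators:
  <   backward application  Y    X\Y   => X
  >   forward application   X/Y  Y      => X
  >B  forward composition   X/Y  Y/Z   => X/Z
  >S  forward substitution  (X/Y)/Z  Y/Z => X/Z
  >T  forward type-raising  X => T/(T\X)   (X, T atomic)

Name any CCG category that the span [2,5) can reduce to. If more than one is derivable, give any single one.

N

[0,5] S   >
  [0,2] S/N   >B
    [0,1] "often" : S/(PP\N)
    [1,2] "map" : (PP\N)/N
  [2,5] N   <
    [2,4] NP/S   >
      [2,3] "ate" : (NP/S)/N
      [3,4] "clearly" : N
    [4,5] "the" : N\(NP/S)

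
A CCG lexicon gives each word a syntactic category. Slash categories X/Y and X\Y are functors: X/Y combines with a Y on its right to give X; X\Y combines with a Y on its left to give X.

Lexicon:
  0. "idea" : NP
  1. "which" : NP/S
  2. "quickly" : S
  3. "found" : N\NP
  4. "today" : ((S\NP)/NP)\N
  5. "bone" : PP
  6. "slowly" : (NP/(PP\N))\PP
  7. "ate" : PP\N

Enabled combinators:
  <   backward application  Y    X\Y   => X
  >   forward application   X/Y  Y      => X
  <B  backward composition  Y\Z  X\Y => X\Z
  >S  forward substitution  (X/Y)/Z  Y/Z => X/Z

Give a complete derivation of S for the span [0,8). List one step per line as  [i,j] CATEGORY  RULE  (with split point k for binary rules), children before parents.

[0,1] NP  lex  "idea"
[1,2] NP/S  lex  "which"
[2,3] S  lex  "quickly"
[1,3] NP  >  k=2
[3,4] N\NP  lex  "found"
[1,4] N  <  k=3
[4,5] ((S\NP)/NP)\N  lex  "today"
[1,5] (S\NP)/NP  <  k=4
[5,6] PP  lex  "bone"
[6,7] (NP/(PP\N))\PP  lex  "slowly"
[5,7] NP/(PP\N)  <  k=6
[7,8] PP\N  lex  "ate"
[5,8] NP  >  k=7
[1,8] S\NP  >  k=5
[0,8] S  <  k=1

[0,8] S   <
  [0,1] "idea" : NP
  [1,8] S\NP   >
    [1,5] (S\NP)/NP   <
      [1,4] N   <
        [1,3] NP   >
          [1,2] "which" : NP/S
          [2,3] "quickly" : S
        [3,4] "found" : N\NP
      [4,5] "today" : ((S\NP)/NP)\N
    [5,8] NP   >
      [5,7] NP/(PP\N)   <
        [5,6] "bone" : PP
        [6,7] "slowly" : (NP/(PP\N))\PP
      [7,8] "ate" : PP\N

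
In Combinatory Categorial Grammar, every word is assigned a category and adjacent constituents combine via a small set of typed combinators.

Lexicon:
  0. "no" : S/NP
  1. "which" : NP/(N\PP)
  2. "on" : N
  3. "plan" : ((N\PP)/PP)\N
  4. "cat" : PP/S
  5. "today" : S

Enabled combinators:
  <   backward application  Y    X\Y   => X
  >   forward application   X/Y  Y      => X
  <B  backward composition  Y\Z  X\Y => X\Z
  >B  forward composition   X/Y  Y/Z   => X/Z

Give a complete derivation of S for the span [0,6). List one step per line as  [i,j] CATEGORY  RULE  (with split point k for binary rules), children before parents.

[0,1] S/NP  lex  "no"
[1,2] NP/(N\PP)  lex  "which"
[2,3] N  lex  "on"
[3,4] ((N\PP)/PP)\N  lex  "plan"
[2,4] (N\PP)/PP  <  k=3
[1,4] NP/PP  >B  k=2
[0,4] S/PP  >B  k=1
[4,5] PP/S  lex  "cat"
[5,6] S  lex  "today"
[4,6] PP  >  k=5
[0,6] S  >  k=4

[0,6] S   >
  [0,4] S/PP   >B
    [0,1] "no" : S/NP
    [1,4] NP/PP   >B
      [1,2] "which" : NP/(N\PP)
      [2,4] (N\PP)/PP   <
        [2,3] "on" : N
        [3,4] "plan" : ((N\PP)/PP)\N
  [4,6] PP   >
    [4,5] "cat" : PP/S
    [5,6] "today" : S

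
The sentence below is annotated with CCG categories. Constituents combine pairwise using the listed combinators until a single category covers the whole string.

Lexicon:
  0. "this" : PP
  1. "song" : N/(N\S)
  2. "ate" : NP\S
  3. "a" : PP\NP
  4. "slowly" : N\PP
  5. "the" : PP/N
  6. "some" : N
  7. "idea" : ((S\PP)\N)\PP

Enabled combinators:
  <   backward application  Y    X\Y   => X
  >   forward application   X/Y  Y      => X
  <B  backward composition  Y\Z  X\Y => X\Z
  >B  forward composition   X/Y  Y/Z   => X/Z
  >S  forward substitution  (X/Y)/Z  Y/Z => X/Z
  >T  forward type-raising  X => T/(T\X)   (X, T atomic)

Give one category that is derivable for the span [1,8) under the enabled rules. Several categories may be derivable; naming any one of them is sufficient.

[0,8] S   >
  [0,1] S/(S\PP)   >T
    [0,1] "this" : PP
  [1,8] S\PP   <
    [1,5] N   >
      [1,2] "song" : N/(N\S)
      [2,5] N\S   <B
        [2,4] PP\S   <B
          [2,3] "ate" : NP\S
          [3,4] "a" : PP\NP
        [4,5] "slowly" : N\PP
    [5,8] (S\PP)\N   <
      [5,7] PP   >
        [5,6] "the" : PP/N
        [6,7] "some" : N
      [7,8] "idea" : ((S\PP)\N)\PP

S\PP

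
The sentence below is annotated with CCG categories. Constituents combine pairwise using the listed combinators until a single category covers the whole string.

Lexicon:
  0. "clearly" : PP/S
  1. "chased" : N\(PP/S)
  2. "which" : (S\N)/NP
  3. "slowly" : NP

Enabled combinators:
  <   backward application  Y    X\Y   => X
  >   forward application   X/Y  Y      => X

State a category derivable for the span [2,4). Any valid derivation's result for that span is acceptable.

S\N

[0,4] S   <
  [0,2] N   <
    [0,1] "clearly" : PP/S
    [1,2] "chased" : N\(PP/S)
  [2,4] S\N   >
    [2,3] "which" : (S\N)/NP
    [3,4] "slowly" : NP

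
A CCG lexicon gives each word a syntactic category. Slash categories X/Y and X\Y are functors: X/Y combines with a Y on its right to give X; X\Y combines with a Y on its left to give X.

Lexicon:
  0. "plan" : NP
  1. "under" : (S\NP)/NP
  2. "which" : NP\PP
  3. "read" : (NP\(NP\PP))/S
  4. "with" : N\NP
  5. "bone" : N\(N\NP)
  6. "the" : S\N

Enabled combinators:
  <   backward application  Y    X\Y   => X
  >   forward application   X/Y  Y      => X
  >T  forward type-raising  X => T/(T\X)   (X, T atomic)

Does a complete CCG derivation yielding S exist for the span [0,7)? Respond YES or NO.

[0,7] S   <
  [0,1] "plan" : NP
  [1,7] S\NP   >
    [1,2] "under" : (S\NP)/NP
    [2,7] NP   <
      [2,3] "which" : NP\PP
      [3,7] NP\(NP\PP)   >
        [3,4] "read" : (NP\(NP\PP))/S
        [4,7] S   <
          [4,6] N   <
            [4,5] "with" : N\NP
            [5,6] "bone" : N\(N\NP)
          [6,7] "the" : S\N

YES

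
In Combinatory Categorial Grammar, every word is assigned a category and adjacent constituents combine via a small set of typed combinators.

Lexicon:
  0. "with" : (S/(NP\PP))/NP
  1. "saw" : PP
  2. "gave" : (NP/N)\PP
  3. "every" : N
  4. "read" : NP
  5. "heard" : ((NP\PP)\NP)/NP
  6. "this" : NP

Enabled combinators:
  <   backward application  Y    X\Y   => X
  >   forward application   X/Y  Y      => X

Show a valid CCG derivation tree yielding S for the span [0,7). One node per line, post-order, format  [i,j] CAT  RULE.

[0,1] (S/(NP\PP))/NP  lex  "with"
[1,2] PP  lex  "saw"
[2,3] (NP/N)\PP  lex  "gave"
[1,3] NP/N  <  k=2
[3,4] N  lex  "every"
[1,4] NP  >  k=3
[0,4] S/(NP\PP)  >  k=1
[4,5] NP  lex  "read"
[5,6] ((NP\PP)\NP)/NP  lex  "heard"
[6,7] NP  lex  "this"
[5,7] (NP\PP)\NP  >  k=6
[4,7] NP\PP  <  k=5
[0,7] S  >  k=4

[0,7] S   >
  [0,4] S/(NP\PP)   >
    [0,1] "with" : (S/(NP\PP))/NP
    [1,4] NP   >
      [1,3] NP/N   <
        [1,2] "saw" : PP
        [2,3] "gave" : (NP/N)\PP
      [3,4] "every" : N
  [4,7] NP\PP   <
    [4,5] "read" : NP
    [5,7] (NP\PP)\NP   >
      [5,6] "heard" : ((NP\PP)\NP)/NP
      [6,7] "this" : NP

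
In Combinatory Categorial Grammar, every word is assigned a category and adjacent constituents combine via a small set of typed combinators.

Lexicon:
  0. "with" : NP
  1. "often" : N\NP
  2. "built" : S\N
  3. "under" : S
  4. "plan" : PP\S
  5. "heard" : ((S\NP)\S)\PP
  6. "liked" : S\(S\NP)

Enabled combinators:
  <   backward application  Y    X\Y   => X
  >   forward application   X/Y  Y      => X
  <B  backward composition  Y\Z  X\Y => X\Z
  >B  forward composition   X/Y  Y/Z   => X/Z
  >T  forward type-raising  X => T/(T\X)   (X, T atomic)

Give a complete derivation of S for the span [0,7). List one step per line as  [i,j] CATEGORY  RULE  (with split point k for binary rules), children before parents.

[0,1] NP  lex  "with"
[1,2] N\NP  lex  "often"
[2,3] S\N  lex  "built"
[1,3] S\NP  <B  k=2
[0,3] S  <  k=1
[3,4] S  lex  "under"
[3,4] PP/(PP\S)  >T
[4,5] PP\S  lex  "plan"
[3,5] PP  >  k=4
[5,6] ((S\NP)\S)\PP  lex  "heard"
[3,6] (S\NP)\S  <  k=5
[0,6] S\NP  <  k=3
[6,7] S\(S\NP)  lex  "liked"
[0,7] S  <  k=6

[0,7] S   <
  [0,6] S\NP   <
    [0,3] S   <
      [0,1] "with" : NP
      [1,3] S\NP   <B
        [1,2] "often" : N\NP
        [2,3] "built" : S\N
    [3,6] (S\NP)\S   <
      [3,5] PP   >
        [3,4] PP/(PP\S)   >T
          [3,4] "under" : S
        [4,5] "plan" : PP\S
      [5,6] "heard" : ((S\NP)\S)\PP
  [6,7] "liked" : S\(S\NP)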